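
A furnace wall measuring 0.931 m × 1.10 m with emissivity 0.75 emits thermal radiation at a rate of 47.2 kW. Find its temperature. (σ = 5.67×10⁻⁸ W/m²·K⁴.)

A = 0.931 × 1.10 = 1.02 m².
From P = εσAT⁴, T = (P / εσA)^(1/4) = (47200 / (0.75 × 5.67×10⁻⁸ × 1.02))^(1/4).
T = (1.08×10^12)^(1/4) = 1020 K.

T ≈ 1020 K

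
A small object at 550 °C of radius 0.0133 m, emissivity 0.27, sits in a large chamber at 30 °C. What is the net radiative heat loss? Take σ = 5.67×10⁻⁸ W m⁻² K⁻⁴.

A = 4πr² = 4π × (0.0133)² = 2.22×10^-3 m².
Convert: 550 °C = 823 K; 30 °C = 303 K.
Q = εσA(T⁴ − T_s⁴). T⁴ − T_s⁴ = (823)⁴ − (303)⁴ = 4.59×10^11 − 8.43×10^9 = 4.50×10^11 K⁴.
Q = 0.27 × 5.67×10⁻⁸ × 2.22×10^-3 × 4.50×10^11 = 15.3 W.

Q ≈ 15.3 W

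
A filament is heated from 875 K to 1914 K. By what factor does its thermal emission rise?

P ∝ T⁴, so the ratio is (1914/875)⁴ = (2.187)⁴ = 22.9.

ratio ≈ 22.9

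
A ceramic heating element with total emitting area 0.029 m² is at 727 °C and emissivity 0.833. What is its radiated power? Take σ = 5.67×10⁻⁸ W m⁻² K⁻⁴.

P ≈ 1370 W

727 °C = 1000 K.
Stefan–Boltzmann: P = εσAT⁴ = 0.833 × 5.67×10⁻⁸ × 0.0290 × (1000)⁴ = 0.833 × 5.67×10⁻⁸ × 0.0290 × 1.00×10^12.
P = 1370 W.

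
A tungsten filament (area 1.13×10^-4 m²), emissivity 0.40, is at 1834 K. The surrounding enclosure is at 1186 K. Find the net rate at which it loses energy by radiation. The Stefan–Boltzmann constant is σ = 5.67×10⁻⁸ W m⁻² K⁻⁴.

Q ≈ 23.9 W

Q = εσA(T⁴ − T_s⁴). T⁴ − T_s⁴ = (1834)⁴ − (1186)⁴ = 1.13×10^13 − 1.98×10^12 = 9.33×10^12 K⁴.
Q = 0.40 × 5.67×10⁻⁸ × 1.13×10^-4 × 9.33×10^12 = 23.9 W.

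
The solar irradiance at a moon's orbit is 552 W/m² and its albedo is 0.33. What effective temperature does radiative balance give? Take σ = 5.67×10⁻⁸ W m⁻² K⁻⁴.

T ≈ 201 K

Power absorbed = (1−a)S·πR²; power emitted = 4πR²σT⁴. Equating and cancelling πR²:
T = ((1−a)S / 4σ)^(1/4) = (370 / (4 × 5.67×10⁻⁸))^(1/4) = (1.63×10^9)^(1/4).
T = 201 K.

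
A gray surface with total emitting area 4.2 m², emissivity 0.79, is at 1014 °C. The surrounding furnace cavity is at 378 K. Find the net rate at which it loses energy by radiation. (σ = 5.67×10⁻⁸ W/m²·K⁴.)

Q ≈ 5.12×10^5 W

Convert: 1014 °C = 1287 K.
Q = εσA(T⁴ − T_s⁴). T⁴ − T_s⁴ = (1287)⁴ − (378)⁴ = 2.74×10^12 − 2.04×10^10 = 2.72×10^12 K⁴.
Q = 0.79 × 5.67×10⁻⁸ × 4.20 × 2.72×10^12 = 5.12×10^5 W.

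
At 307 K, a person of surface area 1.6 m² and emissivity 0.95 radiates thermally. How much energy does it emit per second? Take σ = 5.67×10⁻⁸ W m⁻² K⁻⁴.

P ≈ 766 W

P = εσAT⁴ = 0.95 × 5.67×10⁻⁸ × 1.60 × (307)⁴ = 0.95 × 5.67×10⁻⁸ × 1.60 × 8.88×10^9.
P = 766 W.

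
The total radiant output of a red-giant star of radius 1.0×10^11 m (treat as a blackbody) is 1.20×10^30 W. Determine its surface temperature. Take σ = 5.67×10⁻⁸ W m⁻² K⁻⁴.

A = 4πr² = 4π × (1.0×10^11)² = 1.26×10^23 m².
From P = σAT⁴, T = (P / σA)^(1/4) = (1.20×10^30 / (5.67×10⁻⁸ × 1.26×10^23))^(1/4).
T = (1.68×10^14)^(1/4) = 3600 K.

T ≈ 3600 K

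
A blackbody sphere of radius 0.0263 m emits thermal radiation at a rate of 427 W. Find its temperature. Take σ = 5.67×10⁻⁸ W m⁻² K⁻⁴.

T ≈ 965 K

A = 4πr² = 4π × (0.0263)² = 8.69×10^-3 m².
From P = σAT⁴, T = (P / σA)^(1/4) = (427 / (5.67×10⁻⁸ × 8.69×10^-3))^(1/4).
T = (8.66×10^11)^(1/4) = 965 K.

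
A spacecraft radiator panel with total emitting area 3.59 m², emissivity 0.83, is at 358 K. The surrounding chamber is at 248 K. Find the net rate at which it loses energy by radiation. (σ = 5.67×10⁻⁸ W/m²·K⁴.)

Q = εσA(T⁴ − T_s⁴). T⁴ − T_s⁴ = (358)⁴ − (248)⁴ = 1.64×10^10 − 3.78×10^9 = 1.26×10^10 K⁴.
Q = 0.83 × 5.67×10⁻⁸ × 3.59 × 1.26×10^10 = 2140 W.

Q ≈ 2140 W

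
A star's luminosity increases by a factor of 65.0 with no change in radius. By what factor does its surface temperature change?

P ∝ T⁴ ⇒ T ∝ P^(1/4), so T scales by (65.0)^(1/4) = 2.84.

factor ≈ 2.84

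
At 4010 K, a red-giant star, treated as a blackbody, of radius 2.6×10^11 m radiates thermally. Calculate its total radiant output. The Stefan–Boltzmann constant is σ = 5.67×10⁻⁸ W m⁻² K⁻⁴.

A = 4πr² = 4π × (2.6×10^11)² = 8.49×10^23 m².
P = σAT⁴ = 5.67×10⁻⁸ × 8.49×10^23 × (4010)⁴ = 5.67×10⁻⁸ × 8.49×10^23 × 2.59×10^14.
P = 1.25×10^31 W.

P ≈ 1.25×10^31 W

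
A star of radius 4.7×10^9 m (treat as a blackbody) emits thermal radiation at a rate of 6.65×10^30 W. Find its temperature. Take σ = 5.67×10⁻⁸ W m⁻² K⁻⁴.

A = 4πr² = 4π × (4.7×10^9)² = 2.78×10^20 m².
From P = σAT⁴, T = (P / σA)^(1/4) = (6.65×10^30 / (5.67×10⁻⁸ × 2.78×10^20))^(1/4).
T = (4.23×10^17)^(1/4) = 25500 K.

T ≈ 25500 K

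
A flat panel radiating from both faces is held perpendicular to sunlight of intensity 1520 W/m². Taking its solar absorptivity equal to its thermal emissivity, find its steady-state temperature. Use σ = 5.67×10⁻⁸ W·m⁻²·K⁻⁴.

T ≈ 340 K

Absorbed flux αS = emitted flux 2εσT⁴ per unit area; with α = ε this gives T = (S/2σ)^(1/4).
T = (1520 / (2 × 5.67×10⁻⁸))^(1/4) = (1.34×10^10)^(1/4).
T = 340 K.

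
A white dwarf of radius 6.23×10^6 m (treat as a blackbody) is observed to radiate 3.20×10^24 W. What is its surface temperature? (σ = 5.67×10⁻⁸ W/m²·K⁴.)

A = 4πr² = 4π × (6.23×10^6)² = 4.88×10^14 m².
From P = σAT⁴, T = (P / σA)^(1/4) = (3.20×10^24 / (5.67×10⁻⁸ × 4.88×10^14))^(1/4).
T = (1.16×10^17)^(1/4) = 18400 K.

T ≈ 18400 K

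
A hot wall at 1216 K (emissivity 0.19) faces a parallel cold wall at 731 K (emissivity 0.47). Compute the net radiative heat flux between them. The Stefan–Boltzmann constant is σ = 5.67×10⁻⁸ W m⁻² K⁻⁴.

For two large parallel gray plates, q = σ(T₁⁴ − T₂⁴) / (1/ε₁ + 1/ε₂ − 1).
1/ε₁ + 1/ε₂ − 1 = 1/0.19 + 1/0.47 − 1 = 6.391.
T₁⁴ − T₂⁴ = 2.19×10^12 − 2.86×10^11 = 1.90×10^12 K⁴.
q = 5.67×10⁻⁸ × 1.90×10^12 / 6.391 = 16900 W/m².

q ≈ 16900 W/m²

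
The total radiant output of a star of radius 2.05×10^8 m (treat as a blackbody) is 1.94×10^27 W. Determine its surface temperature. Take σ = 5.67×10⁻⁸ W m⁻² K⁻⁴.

A = 4πr² = 4π × (2.05×10^8)² = 5.28×10^17 m².
From P = σAT⁴, T = (P / σA)^(1/4) = (1.94×10^27 / (5.67×10⁻⁸ × 5.28×10^17))^(1/4).
T = (6.48×10^16)^(1/4) = 16000 K.

T ≈ 16000 K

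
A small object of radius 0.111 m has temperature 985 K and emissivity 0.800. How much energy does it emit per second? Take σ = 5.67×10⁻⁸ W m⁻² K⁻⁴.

A = 4πr² = 4π × (0.111)² = 0.155 m².
Stefan–Boltzmann: P = εσAT⁴ = 0.800 × 5.67×10⁻⁸ × 0.155 × (985)⁴ = 0.800 × 5.67×10⁻⁸ × 0.155 × 9.41×10^11.
P = 6610 W.

P ≈ 6610 W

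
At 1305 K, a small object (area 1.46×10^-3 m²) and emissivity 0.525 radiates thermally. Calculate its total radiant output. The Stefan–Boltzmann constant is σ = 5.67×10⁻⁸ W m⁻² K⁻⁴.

P = εσAT⁴ = 0.525 × 5.67×10⁻⁸ × 1.46×10^-3 × (1305)⁴ = 0.525 × 5.67×10⁻⁸ × 1.46×10^-3 × 2.90×10^12.
P = 126 W.

P ≈ 126 W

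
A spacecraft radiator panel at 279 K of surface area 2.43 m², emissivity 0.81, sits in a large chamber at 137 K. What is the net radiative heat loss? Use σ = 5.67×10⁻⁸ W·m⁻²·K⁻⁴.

Q = εσA(T⁴ − T_s⁴). T⁴ − T_s⁴ = (279)⁴ − (137)⁴ = 6.06×10^9 − 3.52×10^8 = 5.71×10^9 K⁴.
Q = 0.81 × 5.67×10⁻⁸ × 2.43 × 5.71×10^9 = 637 W.

Q ≈ 637 W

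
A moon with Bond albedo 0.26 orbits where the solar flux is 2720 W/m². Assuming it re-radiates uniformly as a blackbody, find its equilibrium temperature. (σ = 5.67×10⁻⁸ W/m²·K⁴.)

Power absorbed = (1−a)S·πR²; power emitted = 4πR²σT⁴. Equating and cancelling πR²:
T = ((1−a)S / 4σ)^(1/4) = (2010 / (4 × 5.67×10⁻⁸))^(1/4) = (8.87×10^9)^(1/4).
T = 307 K.

T ≈ 307 K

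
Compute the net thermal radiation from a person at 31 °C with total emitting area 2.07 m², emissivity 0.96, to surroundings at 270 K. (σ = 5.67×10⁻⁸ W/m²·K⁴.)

Q ≈ 364 W

Convert: 31 °C = 304 K.
Q = εσA(T⁴ − T_s⁴). T⁴ − T_s⁴ = (304)⁴ − (270)⁴ = 8.54×10^9 − 5.31×10^9 = 3.23×10^9 K⁴.
Q = 0.96 × 5.67×10⁻⁸ × 2.07 × 3.23×10^9 = 364 W.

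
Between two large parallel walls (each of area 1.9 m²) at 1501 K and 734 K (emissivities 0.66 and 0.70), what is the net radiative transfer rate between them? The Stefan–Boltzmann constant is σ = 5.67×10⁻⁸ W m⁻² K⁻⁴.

Q ≈ 2.65×10^5 W

For two large parallel gray plates, q = σ(T₁⁴ − T₂⁴) / (1/ε₁ + 1/ε₂ − 1).
1/ε₁ + 1/ε₂ − 1 = 1/0.66 + 1/0.70 − 1 = 1.944.
T₁⁴ − T₂⁴ = 5.08×10^12 − 2.90×10^11 = 4.79×10^12 K⁴.
q = 5.67×10⁻⁸ × 4.79×10^12 / 1.944 = 1.40×10^5 W/m².
Q = q·A = 1.40×10^5 × 1.9 = 2.65×10^5 W.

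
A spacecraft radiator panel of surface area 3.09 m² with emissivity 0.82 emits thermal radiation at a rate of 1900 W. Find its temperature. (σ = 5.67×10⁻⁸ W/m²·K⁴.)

T ≈ 339 K

From P = εσAT⁴, T = (P / εσA)^(1/4) = (1900 / (0.82 × 5.67×10⁻⁸ × 3.09))^(1/4).
T = (1.32×10^10)^(1/4) = 339 K.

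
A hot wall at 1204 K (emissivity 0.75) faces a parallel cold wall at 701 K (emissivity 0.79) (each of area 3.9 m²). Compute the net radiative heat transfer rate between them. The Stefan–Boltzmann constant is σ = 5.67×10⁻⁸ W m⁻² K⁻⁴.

For two large parallel gray plates, q = σ(T₁⁴ − T₂⁴) / (1/ε₁ + 1/ε₂ − 1).
1/ε₁ + 1/ε₂ − 1 = 1/0.75 + 1/0.79 − 1 = 1.599.
T₁⁴ − T₂⁴ = 2.10×10^12 − 2.41×10^11 = 1.86×10^12 K⁴.
q = 5.67×10⁻⁸ × 1.86×10^12 / 1.599 = 65900 W/m².
Q = q·A = 65900 × 3.9 = 2.57×10^5 W.

Q ≈ 2.57×10^5 W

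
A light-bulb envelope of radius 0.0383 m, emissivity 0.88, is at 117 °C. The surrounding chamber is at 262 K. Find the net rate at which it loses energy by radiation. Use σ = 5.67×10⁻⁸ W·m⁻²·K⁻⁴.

Q ≈ 16.9 W

A = 4πr² = 4π × (0.0383)² = 0.0184 m².
Convert: 117 °C = 390 K.
Q = εσA(T⁴ − T_s⁴). T⁴ − T_s⁴ = (390)⁴ − (262)⁴ = 2.31×10^10 − 4.71×10^9 = 1.84×10^10 K⁴.
Q = 0.88 × 5.67×10⁻⁸ × 0.0184 × 1.84×10^10 = 16.9 W.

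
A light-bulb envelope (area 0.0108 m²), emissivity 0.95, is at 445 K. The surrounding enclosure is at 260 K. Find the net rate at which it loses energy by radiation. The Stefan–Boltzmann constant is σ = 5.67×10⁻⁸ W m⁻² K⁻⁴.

Q = εσA(T⁴ − T_s⁴). T⁴ − T_s⁴ = (445)⁴ − (260)⁴ = 3.92×10^10 − 4.57×10^9 = 3.46×10^10 K⁴.
Q = 0.95 × 5.67×10⁻⁸ × 0.0108 × 3.46×10^10 = 20.2 W.

Q ≈ 20.2 W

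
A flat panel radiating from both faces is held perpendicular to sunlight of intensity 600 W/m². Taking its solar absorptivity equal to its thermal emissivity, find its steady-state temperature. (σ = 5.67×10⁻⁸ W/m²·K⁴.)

Absorbed flux αS = emitted flux 2εσT⁴ per unit area; with α = ε this gives T = (S/2σ)^(1/4).
T = (600 / (2 × 5.67×10⁻⁸))^(1/4) = (5.29×10^9)^(1/4).
T = 270 K.

T ≈ 270 K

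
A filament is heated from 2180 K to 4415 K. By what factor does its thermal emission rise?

ratio ≈ 16.8

P ∝ T⁴, so the ratio is (4415/2180)⁴ = (2.025)⁴ = 16.8.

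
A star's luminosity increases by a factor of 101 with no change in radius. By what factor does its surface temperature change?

factor ≈ 3.17

P ∝ T⁴ ⇒ T ∝ P^(1/4), so T scales by (101)^(1/4) = 3.17.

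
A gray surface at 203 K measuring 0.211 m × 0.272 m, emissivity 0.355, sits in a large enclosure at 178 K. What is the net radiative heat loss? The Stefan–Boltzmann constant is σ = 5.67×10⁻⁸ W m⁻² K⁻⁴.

A = 0.211 × 0.272 = 0.0574 m².
Q = εσA(T⁴ − T_s⁴). T⁴ − T_s⁴ = (203)⁴ − (178)⁴ = 1.70×10^9 − 1.00×10^9 = 6.94×10^8 K⁴.
Q = 0.355 × 5.67×10⁻⁸ × 0.0574 × 6.94×10^8 = 0.802 W.

Q ≈ 0.802 W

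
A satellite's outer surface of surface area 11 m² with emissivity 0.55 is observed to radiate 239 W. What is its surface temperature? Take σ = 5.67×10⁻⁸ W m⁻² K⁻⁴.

T ≈ 162 K

From P = εσAT⁴, T = (P / εσA)^(1/4) = (239 / (0.55 × 5.67×10⁻⁸ × 11.0))^(1/4).
T = (6.97×10^8)^(1/4) = 162 K.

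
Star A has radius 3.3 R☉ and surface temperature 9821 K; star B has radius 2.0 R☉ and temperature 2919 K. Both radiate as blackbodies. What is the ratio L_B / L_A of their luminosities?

L = 4πR²σT⁴ ∝ R²T⁴, so L_B/L_A = (2.0/3.3)² × (2919/9821)⁴ = 0.367 × 7.80×10^-3 = 2.87×10^-3.

L_B/L_A ≈ 2.87×10^-3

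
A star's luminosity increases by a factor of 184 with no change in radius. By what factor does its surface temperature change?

P ∝ T⁴ ⇒ T ∝ P^(1/4), so T scales by (184)^(1/4) = 3.68.

factor ≈ 3.68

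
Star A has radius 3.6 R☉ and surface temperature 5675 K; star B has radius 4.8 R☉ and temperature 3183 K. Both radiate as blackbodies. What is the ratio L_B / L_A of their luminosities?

L_B/L_A ≈ 0.176

L = 4πR²σT⁴ ∝ R²T⁴, so L_B/L_A = (4.8/3.6)² × (3183/5675)⁴ = 1.78 × 0.0990 = 0.176.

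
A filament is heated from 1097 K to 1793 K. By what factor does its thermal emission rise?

ratio ≈ 7.14

P ∝ T⁴, so the ratio is (1793/1097)⁴ = (1.634)⁴ = 7.14.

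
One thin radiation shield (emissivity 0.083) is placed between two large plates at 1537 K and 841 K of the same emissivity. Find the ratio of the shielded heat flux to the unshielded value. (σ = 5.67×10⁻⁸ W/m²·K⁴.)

With N identical shields there are N+1 = 2 gaps in series, each with the same radiative resistance, so the flux falls to 1/(N+1) of its unshielded value.

ratio ≈ 0.500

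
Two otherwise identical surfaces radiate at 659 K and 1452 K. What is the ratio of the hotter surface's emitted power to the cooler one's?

ratio ≈ 23.6

P ∝ T⁴, so the ratio is (1452/659)⁴ = (2.203)⁴ = 23.6.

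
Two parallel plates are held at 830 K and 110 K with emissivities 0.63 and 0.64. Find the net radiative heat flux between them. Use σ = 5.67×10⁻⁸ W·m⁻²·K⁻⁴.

For two large parallel gray plates, q = σ(T₁⁴ − T₂⁴) / (1/ε₁ + 1/ε₂ − 1).
1/ε₁ + 1/ε₂ − 1 = 1/0.63 + 1/0.64 − 1 = 2.150.
T₁⁴ − T₂⁴ = 4.75×10^11 − 1.46×10^8 = 4.74×10^11 K⁴.
q = 5.67×10⁻⁸ × 4.74×10^11 / 2.150 = 12500 W/m².

q ≈ 12500 W/m²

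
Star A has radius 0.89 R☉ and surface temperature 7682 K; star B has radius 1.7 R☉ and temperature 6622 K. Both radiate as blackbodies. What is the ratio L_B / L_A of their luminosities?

L = 4πR²σT⁴ ∝ R²T⁴, so L_B/L_A = (1.7/0.89)² × (6622/7682)⁴ = 3.65 × 0.552 = 2.01.

L_B/L_A ≈ 2.01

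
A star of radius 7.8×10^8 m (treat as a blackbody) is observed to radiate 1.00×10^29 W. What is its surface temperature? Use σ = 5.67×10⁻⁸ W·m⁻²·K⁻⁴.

T ≈ 21900 K

A = 4πr² = 4π × (7.8×10^8)² = 7.65×10^18 m².
From P = σAT⁴, T = (P / σA)^(1/4) = (1.00×10^29 / (5.67×10⁻⁸ × 7.65×10^18))^(1/4).
T = (2.31×10^17)^(1/4) = 21900 K.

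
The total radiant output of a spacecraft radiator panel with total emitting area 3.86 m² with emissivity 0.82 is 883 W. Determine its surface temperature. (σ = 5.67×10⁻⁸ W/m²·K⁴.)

From P = εσAT⁴, T = (P / εσA)^(1/4) = (883 / (0.82 × 5.67×10⁻⁸ × 3.86))^(1/4).
T = (4.92×10^9)^(1/4) = 265 K.

T ≈ 265 K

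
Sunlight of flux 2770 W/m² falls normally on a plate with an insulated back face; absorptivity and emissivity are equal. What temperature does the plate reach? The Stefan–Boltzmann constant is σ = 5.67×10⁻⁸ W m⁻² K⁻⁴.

Absorbed flux αS = emitted flux εσT⁴ (one radiating face); with α = ε, T = (S/σ)^(1/4).
T = (2770 / 5.67×10⁻⁸)^(1/4) = (4.89×10^10)^(1/4).
T = 470 K.

T ≈ 470 K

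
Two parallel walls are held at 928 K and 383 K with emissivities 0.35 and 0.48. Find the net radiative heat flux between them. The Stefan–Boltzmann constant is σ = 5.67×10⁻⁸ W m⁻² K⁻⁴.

For two large parallel gray plates, q = σ(T₁⁴ − T₂⁴) / (1/ε₁ + 1/ε₂ − 1).
1/ε₁ + 1/ε₂ − 1 = 1/0.35 + 1/0.48 − 1 = 3.940.
T₁⁴ − T₂⁴ = 7.42×10^11 − 2.15×10^10 = 7.20×10^11 K⁴.
q = 5.67×10⁻⁸ × 7.20×10^11 / 3.940 = 10400 W/m².

q ≈ 10400 W/m²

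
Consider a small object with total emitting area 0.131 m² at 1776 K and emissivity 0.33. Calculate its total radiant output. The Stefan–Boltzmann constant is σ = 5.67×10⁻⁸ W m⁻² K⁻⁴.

P = εσAT⁴ = 0.33 × 5.67×10⁻⁸ × 0.131 × (1776)⁴ = 0.33 × 5.67×10⁻⁸ × 0.131 × 9.95×10^12.
P = 24400 W.

P ≈ 24400 W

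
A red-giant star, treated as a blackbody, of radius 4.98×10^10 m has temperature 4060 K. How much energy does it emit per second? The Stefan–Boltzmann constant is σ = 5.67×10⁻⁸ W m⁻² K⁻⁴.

P ≈ 4.80×10^29 W

A = 4πr² = 4π × (4.98×10^10)² = 3.12×10^22 m².
P = σAT⁴ = 5.67×10⁻⁸ × 3.12×10^22 × (4060)⁴ = 5.67×10⁻⁸ × 3.12×10^22 × 2.72×10^14.
P = 4.80×10^29 W.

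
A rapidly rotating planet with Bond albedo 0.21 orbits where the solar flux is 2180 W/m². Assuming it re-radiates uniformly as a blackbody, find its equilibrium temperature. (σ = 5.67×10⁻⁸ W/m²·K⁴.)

T ≈ 295 K

Power absorbed = (1−a)S·πR²; power emitted = 4πR²σT⁴. Equating and cancelling πR²:
T = ((1−a)S / 4σ)^(1/4) = (1720 / (4 × 5.67×10⁻⁸))^(1/4) = (7.59×10^9)^(1/4).
T = 295 K.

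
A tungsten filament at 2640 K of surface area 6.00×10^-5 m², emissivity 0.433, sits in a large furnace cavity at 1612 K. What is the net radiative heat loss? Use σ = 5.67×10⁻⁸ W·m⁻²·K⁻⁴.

Q = εσA(T⁴ − T_s⁴). T⁴ − T_s⁴ = (2640)⁴ − (1612)⁴ = 4.86×10^13 − 6.75×10^12 = 4.18×10^13 K⁴.
Q = 0.433 × 5.67×10⁻⁸ × 6.00×10^-5 × 4.18×10^13 = 61.6 W.

Q ≈ 61.6 W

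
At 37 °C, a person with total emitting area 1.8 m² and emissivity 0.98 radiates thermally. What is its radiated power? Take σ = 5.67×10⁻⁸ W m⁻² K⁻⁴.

P ≈ 924 W

37 °C = 310 K.
Stefan–Boltzmann: P = εσAT⁴ = 0.98 × 5.67×10⁻⁸ × 1.80 × (310)⁴ = 0.98 × 5.67×10⁻⁸ × 1.80 × 9.24×10^9.
P = 924 W.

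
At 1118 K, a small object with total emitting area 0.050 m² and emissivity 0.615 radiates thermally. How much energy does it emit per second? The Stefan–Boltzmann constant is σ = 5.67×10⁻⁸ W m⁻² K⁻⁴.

Stefan–Boltzmann: P = εσAT⁴ = 0.615 × 5.67×10⁻⁸ × 0.0500 × (1118)⁴ = 0.615 × 5.67×10⁻⁸ × 0.0500 × 1.56×10^12.
P = 2720 W.

P ≈ 2720 W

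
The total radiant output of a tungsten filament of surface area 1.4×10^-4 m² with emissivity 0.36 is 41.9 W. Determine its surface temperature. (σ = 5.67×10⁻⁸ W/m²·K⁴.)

From P = εσAT⁴, T = (P / εσA)^(1/4) = (41.9 / (0.36 × 5.67×10⁻⁸ × 1.40×10^-4))^(1/4).
T = (1.47×10^13)^(1/4) = 1960 K.

T ≈ 1960 K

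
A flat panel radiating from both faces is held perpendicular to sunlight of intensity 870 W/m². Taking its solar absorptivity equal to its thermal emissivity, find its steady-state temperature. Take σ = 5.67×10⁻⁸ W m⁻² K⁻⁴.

Absorbed flux αS = emitted flux 2εσT⁴ per unit area; with α = ε this gives T = (S/2σ)^(1/4).
T = (870 / (2 × 5.67×10⁻⁸))^(1/4) = (7.67×10^9)^(1/4).
T = 296 K.

T ≈ 296 K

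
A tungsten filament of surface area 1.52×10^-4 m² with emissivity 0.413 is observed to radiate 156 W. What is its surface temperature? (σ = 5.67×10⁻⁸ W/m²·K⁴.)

T ≈ 2570 K

From P = εσAT⁴, T = (P / εσA)^(1/4) = (156 / (0.413 × 5.67×10⁻⁸ × 1.52×10^-4))^(1/4).
T = (4.38×10^13)^(1/4) = 2570 K.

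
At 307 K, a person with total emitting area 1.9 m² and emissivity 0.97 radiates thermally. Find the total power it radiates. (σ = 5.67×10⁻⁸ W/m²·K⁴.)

P ≈ 928 W

P = εσAT⁴ = 0.97 × 5.67×10⁻⁸ × 1.90 × (307)⁴ = 0.97 × 5.67×10⁻⁸ × 1.90 × 8.88×10^9.
P = 928 W.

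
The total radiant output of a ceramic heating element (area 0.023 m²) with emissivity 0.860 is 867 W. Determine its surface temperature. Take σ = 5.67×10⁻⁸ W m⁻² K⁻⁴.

T ≈ 938 K

From P = εσAT⁴, T = (P / εσA)^(1/4) = (867 / (0.860 × 5.67×10⁻⁸ × 0.0230))^(1/4).
T = (7.73×10^11)^(1/4) = 938 K.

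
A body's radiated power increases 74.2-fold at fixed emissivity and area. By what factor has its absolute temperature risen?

factor ≈ 2.93

P ∝ T⁴ ⇒ T ∝ P^(1/4), so T scales by (74.2)^(1/4) = 2.93.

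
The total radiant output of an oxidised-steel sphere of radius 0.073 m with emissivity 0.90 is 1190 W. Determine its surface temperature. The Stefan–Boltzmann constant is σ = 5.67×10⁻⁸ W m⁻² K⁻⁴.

A = 4πr² = 4π × (0.073)² = 0.0670 m².
From P = εσAT⁴, T = (P / εσA)^(1/4) = (1190 / (0.90 × 5.67×10⁻⁸ × 0.0670))^(1/4).
T = (3.48×10^11)^(1/4) = 768 K.

T ≈ 768 K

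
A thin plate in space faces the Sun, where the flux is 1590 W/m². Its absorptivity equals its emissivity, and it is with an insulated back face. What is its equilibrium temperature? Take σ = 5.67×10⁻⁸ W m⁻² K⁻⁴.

T ≈ 409 K

Absorbed flux αS = emitted flux εσT⁴ (one radiating face); with α = ε, T = (S/σ)^(1/4).
T = (1590 / 5.67×10⁻⁸)^(1/4) = (2.80×10^10)^(1/4).
T = 409 K.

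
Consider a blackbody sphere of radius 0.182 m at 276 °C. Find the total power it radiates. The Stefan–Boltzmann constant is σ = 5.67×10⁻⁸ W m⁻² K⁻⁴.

P ≈ 2140 W

A = 4πr² = 4π × (0.182)² = 0.416 m².
276 °C = 549 K.
P = σAT⁴ = 5.67×10⁻⁸ × 0.416 × (549)⁴ = 5.67×10⁻⁸ × 0.416 × 9.08×10^10.
P = 2140 W.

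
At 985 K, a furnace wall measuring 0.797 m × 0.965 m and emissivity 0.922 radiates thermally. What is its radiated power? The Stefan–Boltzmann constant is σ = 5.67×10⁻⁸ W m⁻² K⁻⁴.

A = 0.797 × 0.965 = 0.769 m².
P = εσAT⁴ = 0.922 × 5.67×10⁻⁸ × 0.769 × (985)⁴ = 0.922 × 5.67×10⁻⁸ × 0.769 × 9.41×10^11.
P = 37800 W.

P ≈ 37800 W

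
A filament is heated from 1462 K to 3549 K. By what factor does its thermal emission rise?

P ∝ T⁴, so the ratio is (3549/1462)⁴ = (2.427)⁴ = 34.7.

ratio ≈ 34.7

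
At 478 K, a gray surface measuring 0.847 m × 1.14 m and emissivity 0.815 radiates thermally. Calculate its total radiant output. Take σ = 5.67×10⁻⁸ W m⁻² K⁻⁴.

A = 0.847 × 1.14 = 0.966 m².
P = εσAT⁴ = 0.815 × 5.67×10⁻⁸ × 0.966 × (478)⁴ = 0.815 × 5.67×10⁻⁸ × 0.966 × 5.22×10^10.
P = 2330 W.

P ≈ 2330 W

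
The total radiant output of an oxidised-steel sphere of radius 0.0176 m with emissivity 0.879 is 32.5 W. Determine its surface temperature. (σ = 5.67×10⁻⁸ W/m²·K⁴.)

T ≈ 640 K

A = 4πr² = 4π × (0.0176)² = 3.89×10^-3 m².
From P = εσAT⁴, T = (P / εσA)^(1/4) = (32.5 / (0.879 × 5.67×10⁻⁸ × 3.89×10^-3))^(1/4).
T = (1.68×10^11)^(1/4) = 640 K.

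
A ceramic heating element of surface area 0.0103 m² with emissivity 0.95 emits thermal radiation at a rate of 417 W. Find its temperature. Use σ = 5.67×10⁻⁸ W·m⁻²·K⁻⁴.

T ≈ 931 K

From P = εσAT⁴, T = (P / εσA)^(1/4) = (417 / (0.95 × 5.67×10⁻⁸ × 0.0103))^(1/4).
T = (7.52×10^11)^(1/4) = 931 K.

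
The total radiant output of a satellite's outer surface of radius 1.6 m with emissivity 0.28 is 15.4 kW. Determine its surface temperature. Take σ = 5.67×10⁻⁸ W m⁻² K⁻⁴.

A = 4πr² = 4π × (1.6)² = 32.2 m².
From P = εσAT⁴, T = (P / εσA)^(1/4) = (15400 / (0.28 × 5.67×10⁻⁸ × 32.2))^(1/4).
T = (3.02×10^10)^(1/4) = 417 K.

T ≈ 417 K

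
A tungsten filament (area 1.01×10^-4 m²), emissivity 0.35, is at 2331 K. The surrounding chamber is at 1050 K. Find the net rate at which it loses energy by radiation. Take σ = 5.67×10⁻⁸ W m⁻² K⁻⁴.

Q ≈ 56.7 W

Q = εσA(T⁴ − T_s⁴). T⁴ − T_s⁴ = (2331)⁴ − (1050)⁴ = 2.95×10^13 − 1.22×10^12 = 2.83×10^13 K⁴.
Q = 0.35 × 5.67×10⁻⁸ × 1.01×10^-4 × 2.83×10^13 = 56.7 W.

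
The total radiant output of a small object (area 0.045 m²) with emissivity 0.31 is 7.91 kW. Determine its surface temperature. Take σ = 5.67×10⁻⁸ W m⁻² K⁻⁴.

T ≈ 1780 K

From P = εσAT⁴, T = (P / εσA)^(1/4) = (7910 / (0.31 × 5.67×10⁻⁸ × 0.0450))^(1/4).
T = (1.00×10^13)^(1/4) = 1780 K.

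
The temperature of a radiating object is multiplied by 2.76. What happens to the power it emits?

P ∝ T⁴, so the power scales as (2.76)⁴ = 58.0.

factor ≈ 58.0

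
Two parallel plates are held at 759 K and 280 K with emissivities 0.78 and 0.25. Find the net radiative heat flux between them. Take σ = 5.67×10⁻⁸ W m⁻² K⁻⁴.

For two large parallel gray plates, q = σ(T₁⁴ − T₂⁴) / (1/ε₁ + 1/ε₂ − 1).
1/ε₁ + 1/ε₂ − 1 = 1/0.78 + 1/0.25 − 1 = 4.282.
T₁⁴ − T₂⁴ = 3.32×10^11 − 6.15×10^9 = 3.26×10^11 K⁴.
q = 5.67×10⁻⁸ × 3.26×10^11 / 4.282 = 4310 W/m².

q ≈ 4310 W/m²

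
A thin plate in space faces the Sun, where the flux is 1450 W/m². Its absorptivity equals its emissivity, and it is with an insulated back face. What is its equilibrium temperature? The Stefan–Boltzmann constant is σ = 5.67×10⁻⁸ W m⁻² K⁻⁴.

Absorbed flux αS = emitted flux εσT⁴ (one radiating face); with α = ε, T = (S/σ)^(1/4).
T = (1450 / 5.67×10⁻⁸)^(1/4) = (2.56×10^10)^(1/4).
T = 400 K.

T ≈ 400 K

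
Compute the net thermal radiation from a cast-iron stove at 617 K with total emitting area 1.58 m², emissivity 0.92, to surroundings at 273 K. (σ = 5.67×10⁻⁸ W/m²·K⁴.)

Q = εσA(T⁴ − T_s⁴). T⁴ − T_s⁴ = (617)⁴ − (273)⁴ = 1.45×10^11 − 5.55×10^9 = 1.39×10^11 K⁴.
Q = 0.92 × 5.67×10⁻⁸ × 1.58 × 1.39×10^11 = 11500 W.

Q ≈ 11500 W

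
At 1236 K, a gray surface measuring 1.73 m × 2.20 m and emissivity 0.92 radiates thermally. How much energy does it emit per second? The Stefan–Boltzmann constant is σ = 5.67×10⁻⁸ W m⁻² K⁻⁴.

P ≈ 4.63×10^5 W

A = 1.73 × 2.20 = 3.81 m².
P = εσAT⁴ = 0.92 × 5.67×10⁻⁸ × 3.81 × (1236)⁴ = 0.92 × 5.67×10⁻⁸ × 3.81 × 2.33×10^12.
P = 4.63×10^5 W.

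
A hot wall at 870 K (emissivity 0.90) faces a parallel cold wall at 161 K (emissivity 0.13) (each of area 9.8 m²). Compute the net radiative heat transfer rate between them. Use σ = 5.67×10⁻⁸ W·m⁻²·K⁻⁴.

Q ≈ 40700 W

For two large parallel gray plates, q = σ(T₁⁴ − T₂⁴) / (1/ε₁ + 1/ε₂ − 1).
1/ε₁ + 1/ε₂ − 1 = 1/0.90 + 1/0.13 − 1 = 7.803.
T₁⁴ − T₂⁴ = 5.73×10^11 − 6.72×10^8 = 5.72×10^11 K⁴.
q = 5.67×10⁻⁸ × 5.72×10^11 / 7.803 = 4160 W/m².
Q = q·A = 4160 × 9.8 = 40700 W.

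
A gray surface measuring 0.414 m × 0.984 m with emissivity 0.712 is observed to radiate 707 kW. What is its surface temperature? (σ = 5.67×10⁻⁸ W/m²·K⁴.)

T ≈ 2560 K

A = 0.414 × 0.984 = 0.407 m².
From P = εσAT⁴, T = (P / εσA)^(1/4) = (7.07×10^5 / (0.712 × 5.67×10⁻⁸ × 0.407))^(1/4).
T = (4.30×10^13)^(1/4) = 2560 K.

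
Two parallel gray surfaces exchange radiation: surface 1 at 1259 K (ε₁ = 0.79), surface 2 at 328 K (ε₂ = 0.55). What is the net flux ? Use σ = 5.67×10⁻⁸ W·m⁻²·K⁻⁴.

q ≈ 68000 W/m²

For two large parallel gray plates, q = σ(T₁⁴ − T₂⁴) / (1/ε₁ + 1/ε₂ − 1).
1/ε₁ + 1/ε₂ − 1 = 1/0.79 + 1/0.55 − 1 = 2.084.
T₁⁴ − T₂⁴ = 2.51×10^12 − 1.16×10^10 = 2.50×10^12 K⁴.
q = 5.67×10⁻⁸ × 2.50×10^12 / 2.084 = 68000 W/m².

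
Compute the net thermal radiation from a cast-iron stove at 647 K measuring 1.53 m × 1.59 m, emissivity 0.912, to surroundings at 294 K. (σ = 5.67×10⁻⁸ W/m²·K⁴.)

Q ≈ 21100 W

A = 1.53 × 1.59 = 2.43 m².
Q = εσA(T⁴ − T_s⁴). T⁴ − T_s⁴ = (647)⁴ − (294)⁴ = 1.75×10^11 − 7.47×10^9 = 1.68×10^11 K⁴.
Q = 0.912 × 5.67×10⁻⁸ × 2.43 × 1.68×10^11 = 21100 W.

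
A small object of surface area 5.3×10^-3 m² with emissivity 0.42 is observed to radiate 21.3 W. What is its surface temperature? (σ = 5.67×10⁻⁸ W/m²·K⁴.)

From P = εσAT⁴, T = (P / εσA)^(1/4) = (21.3 / (0.42 × 5.67×10⁻⁸ × 5.30×10^-3))^(1/4).
T = (1.69×10^11)^(1/4) = 641 K.

T ≈ 641 K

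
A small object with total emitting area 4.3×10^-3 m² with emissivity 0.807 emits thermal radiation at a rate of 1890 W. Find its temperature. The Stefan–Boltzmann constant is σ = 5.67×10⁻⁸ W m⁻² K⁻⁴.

T ≈ 1760 K

From P = εσAT⁴, T = (P / εσA)^(1/4) = (1890 / (0.807 × 5.67×10⁻⁸ × 4.30×10^-3))^(1/4).
T = (9.61×10^12)^(1/4) = 1760 K.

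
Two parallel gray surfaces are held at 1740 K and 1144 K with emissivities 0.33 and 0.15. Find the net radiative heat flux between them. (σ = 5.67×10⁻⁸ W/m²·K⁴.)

q ≈ 48600 W/m²

For two large parallel gray plates, q = σ(T₁⁴ − T₂⁴) / (1/ε₁ + 1/ε₂ − 1).
1/ε₁ + 1/ε₂ − 1 = 1/0.33 + 1/0.15 − 1 = 8.697.
T₁⁴ − T₂⁴ = 9.17×10^12 − 1.71×10^12 = 7.45×10^12 K⁴.
q = 5.67×10⁻⁸ × 7.45×10^12 / 8.697 = 48600 W/m².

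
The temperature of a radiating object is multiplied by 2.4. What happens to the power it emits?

factor ≈ 33.2

P ∝ T⁴, so the power scales as (2.4)⁴ = 33.2.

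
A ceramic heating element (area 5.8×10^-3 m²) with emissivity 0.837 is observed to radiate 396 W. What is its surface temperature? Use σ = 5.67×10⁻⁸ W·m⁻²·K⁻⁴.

T ≈ 1100 K

From P = εσAT⁴, T = (P / εσA)^(1/4) = (396 / (0.837 × 5.67×10⁻⁸ × 5.80×10^-3))^(1/4).
T = (1.44×10^12)^(1/4) = 1100 K.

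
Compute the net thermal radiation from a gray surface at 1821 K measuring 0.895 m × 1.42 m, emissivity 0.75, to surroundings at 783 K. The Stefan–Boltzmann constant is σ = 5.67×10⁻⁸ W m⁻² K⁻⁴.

A = 0.895 × 1.42 = 1.27 m².
Q = εσA(T⁴ − T_s⁴). T⁴ − T_s⁴ = (1821)⁴ − (783)⁴ = 1.10×10^13 − 3.76×10^11 = 1.06×10^13 K⁴.
Q = 0.75 × 5.67×10⁻⁸ × 1.27 × 1.06×10^13 = 5.74×10^5 W.

Q ≈ 5.74×10^5 W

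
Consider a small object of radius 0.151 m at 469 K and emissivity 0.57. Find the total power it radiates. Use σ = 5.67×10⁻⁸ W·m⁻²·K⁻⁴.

A = 4πr² = 4π × (0.151)² = 0.287 m².
P = εσAT⁴ = 0.57 × 5.67×10⁻⁸ × 0.287 × (469)⁴ = 0.57 × 5.67×10⁻⁸ × 0.287 × 4.84×10^10.
P = 448 W.

P ≈ 448 W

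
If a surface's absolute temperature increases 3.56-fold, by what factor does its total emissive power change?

factor ≈ 161

P ∝ T⁴, so the power scales as (3.56)⁴ = 161.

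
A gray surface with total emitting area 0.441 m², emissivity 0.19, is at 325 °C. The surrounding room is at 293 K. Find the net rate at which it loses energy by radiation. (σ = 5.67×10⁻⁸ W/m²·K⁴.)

Convert: 325 °C = 598 K.
Q = εσA(T⁴ − T_s⁴). T⁴ − T_s⁴ = (598)⁴ − (293)⁴ = 1.28×10^11 − 7.37×10^9 = 1.21×10^11 K⁴.
Q = 0.19 × 5.67×10⁻⁸ × 0.441 × 1.21×10^11 = 573 W.

Q ≈ 573 W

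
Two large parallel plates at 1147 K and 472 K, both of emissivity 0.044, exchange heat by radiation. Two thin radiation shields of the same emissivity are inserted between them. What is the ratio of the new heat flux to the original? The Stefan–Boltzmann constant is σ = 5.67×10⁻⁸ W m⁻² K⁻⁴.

ratio ≈ 0.333

With N identical shields there are N+1 = 3 gaps in series, each with the same radiative resistance, so the flux falls to 1/(N+1) of its unshielded value.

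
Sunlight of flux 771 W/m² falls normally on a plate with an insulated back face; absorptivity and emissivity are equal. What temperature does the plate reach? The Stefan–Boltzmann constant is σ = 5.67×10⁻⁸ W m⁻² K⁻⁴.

T ≈ 341 K

Absorbed flux αS = emitted flux εσT⁴ (one radiating face); with α = ε, T = (S/σ)^(1/4).
T = (771 / 5.67×10⁻⁸)^(1/4) = (1.36×10^10)^(1/4).
T = 341 K.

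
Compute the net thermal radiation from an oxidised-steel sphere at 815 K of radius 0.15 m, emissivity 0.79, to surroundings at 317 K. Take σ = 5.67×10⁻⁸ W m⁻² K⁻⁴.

Q ≈ 5460 W

A = 4πr² = 4π × (0.15)² = 0.283 m².
Q = εσA(T⁴ − T_s⁴). T⁴ − T_s⁴ = (815)⁴ − (317)⁴ = 4.41×10^11 − 1.01×10^10 = 4.31×10^11 K⁴.
Q = 0.79 × 5.67×10⁻⁸ × 0.283 × 4.31×10^11 = 5460 W.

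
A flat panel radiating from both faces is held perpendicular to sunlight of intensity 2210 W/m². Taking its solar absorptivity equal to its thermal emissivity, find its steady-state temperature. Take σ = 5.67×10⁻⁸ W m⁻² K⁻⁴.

Absorbed flux αS = emitted flux 2εσT⁴ per unit area; with α = ε this gives T = (S/2σ)^(1/4).
T = (2210 / (2 × 5.67×10⁻⁸))^(1/4) = (1.95×10^10)^(1/4).
T = 374 K.

T ≈ 374 K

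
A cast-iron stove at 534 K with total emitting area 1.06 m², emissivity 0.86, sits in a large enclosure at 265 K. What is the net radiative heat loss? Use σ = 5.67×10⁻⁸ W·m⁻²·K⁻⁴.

Q ≈ 3950 W

Q = εσA(T⁴ − T_s⁴). T⁴ − T_s⁴ = (534)⁴ − (265)⁴ = 8.13×10^10 − 4.93×10^9 = 7.64×10^10 K⁴.
Q = 0.86 × 5.67×10⁻⁸ × 1.06 × 7.64×10^10 = 3950 W.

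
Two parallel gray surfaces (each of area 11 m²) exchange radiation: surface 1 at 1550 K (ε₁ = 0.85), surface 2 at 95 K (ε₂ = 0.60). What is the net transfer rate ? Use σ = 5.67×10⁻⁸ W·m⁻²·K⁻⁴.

For two large parallel gray plates, q = σ(T₁⁴ − T₂⁴) / (1/ε₁ + 1/ε₂ − 1).
1/ε₁ + 1/ε₂ − 1 = 1/0.85 + 1/0.60 − 1 = 1.843.
T₁⁴ − T₂⁴ = 5.77×10^12 − 8.15×10^7 = 5.77×10^12 K⁴.
q = 5.67×10⁻⁸ × 5.77×10^12 / 1.843 = 1.78×10^5 W/m².
Q = q·A = 1.78×10^5 × 11 = 1.95×10^6 W.

Q ≈ 1.95×10^6 W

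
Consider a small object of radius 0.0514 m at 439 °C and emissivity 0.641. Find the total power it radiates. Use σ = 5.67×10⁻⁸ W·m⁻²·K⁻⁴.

P ≈ 310 W

A = 4πr² = 4π × (0.0514)² = 0.0332 m².
439 °C = 712 K.
Stefan–Boltzmann: P = εσAT⁴ = 0.641 × 5.67×10⁻⁸ × 0.0332 × (712)⁴ = 0.641 × 5.67×10⁻⁸ × 0.0332 × 2.57×10^11.
P = 310 W.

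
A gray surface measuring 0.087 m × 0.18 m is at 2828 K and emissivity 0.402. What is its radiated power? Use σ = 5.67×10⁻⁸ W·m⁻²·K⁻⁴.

P ≈ 22800 W

A = 0.087 × 0.18 = 0.0157 m².
Stefan–Boltzmann: P = εσAT⁴ = 0.402 × 5.67×10⁻⁸ × 0.0157 × (2828)⁴ = 0.402 × 5.67×10⁻⁸ × 0.0157 × 6.40×10^13.
P = 22800 W.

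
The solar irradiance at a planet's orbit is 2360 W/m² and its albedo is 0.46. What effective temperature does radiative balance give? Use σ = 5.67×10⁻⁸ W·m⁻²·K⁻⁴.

T ≈ 274 K

Power absorbed = (1−a)S·πR²; power emitted = 4πR²σT⁴. Equating and cancelling πR²:
T = ((1−a)S / 4σ)^(1/4) = (1270 / (4 × 5.67×10⁻⁸))^(1/4) = (5.62×10^9)^(1/4).
T = 274 K.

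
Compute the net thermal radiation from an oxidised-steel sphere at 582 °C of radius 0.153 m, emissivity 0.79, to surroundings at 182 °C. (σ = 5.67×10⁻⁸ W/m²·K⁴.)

Q ≈ 6480 W

A = 4πr² = 4π × (0.153)² = 0.294 m².
Convert: 582 °C = 855 K; 182 °C = 455 K.
Q = εσA(T⁴ − T_s⁴). T⁴ − T_s⁴ = (855)⁴ − (455)⁴ = 5.34×10^11 − 4.29×10^10 = 4.92×10^11 K⁴.
Q = 0.79 × 5.67×10⁻⁸ × 0.294 × 4.92×10^11 = 6480 W.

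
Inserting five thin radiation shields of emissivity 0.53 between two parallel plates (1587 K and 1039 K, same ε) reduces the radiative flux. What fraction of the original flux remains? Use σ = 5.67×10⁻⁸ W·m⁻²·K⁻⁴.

With N identical shields there are N+1 = 6 gaps in series, each with the same radiative resistance, so the flux falls to 1/(N+1) of its unshielded value.

ratio ≈ 0.167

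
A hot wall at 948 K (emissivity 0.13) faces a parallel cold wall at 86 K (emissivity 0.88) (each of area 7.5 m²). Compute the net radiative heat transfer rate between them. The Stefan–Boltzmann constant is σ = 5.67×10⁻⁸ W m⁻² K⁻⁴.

For two large parallel gray plates, q = σ(T₁⁴ − T₂⁴) / (1/ε₁ + 1/ε₂ − 1).
1/ε₁ + 1/ε₂ − 1 = 1/0.13 + 1/0.88 − 1 = 7.829.
T₁⁴ − T₂⁴ = 8.08×10^11 − 5.47×10^7 = 8.08×10^11 K⁴.
q = 5.67×10⁻⁸ × 8.08×10^11 / 7.829 = 5850 W/m².
Q = q·A = 5850 × 7.5 = 43900 W.

Q ≈ 43900 W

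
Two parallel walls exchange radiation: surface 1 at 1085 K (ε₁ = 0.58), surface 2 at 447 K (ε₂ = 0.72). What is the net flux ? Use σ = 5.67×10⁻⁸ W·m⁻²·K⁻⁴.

q ≈ 36100 W/m²

For two large parallel gray plates, q = σ(T₁⁴ − T₂⁴) / (1/ε₁ + 1/ε₂ − 1).
1/ε₁ + 1/ε₂ − 1 = 1/0.58 + 1/0.72 − 1 = 2.113.
T₁⁴ − T₂⁴ = 1.39×10^12 − 3.99×10^10 = 1.35×10^12 K⁴.
q = 5.67×10⁻⁸ × 1.35×10^12 / 2.113 = 36100 W/m².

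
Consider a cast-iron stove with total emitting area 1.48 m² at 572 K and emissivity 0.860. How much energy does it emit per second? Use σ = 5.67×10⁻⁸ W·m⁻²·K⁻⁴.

P ≈ 7730 W

P = εσAT⁴ = 0.860 × 5.67×10⁻⁸ × 1.48 × (572)⁴ = 0.860 × 5.67×10⁻⁸ × 1.48 × 1.07×10^11.
P = 7730 W.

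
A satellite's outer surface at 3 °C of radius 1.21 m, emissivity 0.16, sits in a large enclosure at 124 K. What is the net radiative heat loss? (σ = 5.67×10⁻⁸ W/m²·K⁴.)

A = 4πr² = 4π × (1.21)² = 18.4 m².
Convert: 3 °C = 276 K.
Q = εσA(T⁴ − T_s⁴). T⁴ − T_s⁴ = (276)⁴ − (124)⁴ = 5.80×10^9 − 2.36×10^8 = 5.57×10^9 K⁴.
Q = 0.16 × 5.67×10⁻⁸ × 18.4 × 5.57×10^9 = 929 W.

Q ≈ 929 W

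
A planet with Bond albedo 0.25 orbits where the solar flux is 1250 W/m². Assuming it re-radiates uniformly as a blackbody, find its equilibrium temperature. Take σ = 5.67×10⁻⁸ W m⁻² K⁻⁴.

Power absorbed = (1−a)S·πR²; power emitted = 4πR²σT⁴. Equating and cancelling πR²:
T = ((1−a)S / 4σ)^(1/4) = (938 / (4 × 5.67×10⁻⁸))^(1/4) = (4.13×10^9)^(1/4).
T = 254 K.

T ≈ 254 K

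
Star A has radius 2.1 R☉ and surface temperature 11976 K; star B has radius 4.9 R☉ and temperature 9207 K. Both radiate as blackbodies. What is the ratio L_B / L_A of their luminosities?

L = 4πR²σT⁴ ∝ R²T⁴, so L_B/L_A = (4.9/2.1)² × (9207/11976)⁴ = 5.44 × 0.349 = 1.90.

L_B/L_A ≈ 1.90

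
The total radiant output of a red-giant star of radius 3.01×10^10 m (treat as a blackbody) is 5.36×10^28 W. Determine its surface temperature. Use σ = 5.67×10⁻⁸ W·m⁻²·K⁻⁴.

A = 4πr² = 4π × (3.01×10^10)² = 1.14×10^22 m².
From P = σAT⁴, T = (P / σA)^(1/4) = (5.36×10^28 / (5.67×10⁻⁸ × 1.14×10^22))^(1/4).
T = (8.30×10^13)^(1/4) = 3020 K.

T ≈ 3020 K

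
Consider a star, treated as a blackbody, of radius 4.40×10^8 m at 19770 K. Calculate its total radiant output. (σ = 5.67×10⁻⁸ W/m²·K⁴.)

A = 4πr² = 4π × (4.40×10^8)² = 2.43×10^18 m².
P = σAT⁴ = 5.67×10⁻⁸ × 2.43×10^18 × (19770)⁴ = 5.67×10⁻⁸ × 2.43×10^18 × 1.53×10^17.
P = 2.11×10^28 W.

P ≈ 2.11×10^28 W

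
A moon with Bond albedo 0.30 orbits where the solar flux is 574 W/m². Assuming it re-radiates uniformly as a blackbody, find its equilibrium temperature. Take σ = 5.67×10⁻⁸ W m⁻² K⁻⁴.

T ≈ 205 K

Power absorbed = (1−a)S·πR²; power emitted = 4πR²σT⁴. Equating and cancelling πR²:
T = ((1−a)S / 4σ)^(1/4) = (402 / (4 × 5.67×10⁻⁸))^(1/4) = (1.77×10^9)^(1/4).
T = 205 K.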